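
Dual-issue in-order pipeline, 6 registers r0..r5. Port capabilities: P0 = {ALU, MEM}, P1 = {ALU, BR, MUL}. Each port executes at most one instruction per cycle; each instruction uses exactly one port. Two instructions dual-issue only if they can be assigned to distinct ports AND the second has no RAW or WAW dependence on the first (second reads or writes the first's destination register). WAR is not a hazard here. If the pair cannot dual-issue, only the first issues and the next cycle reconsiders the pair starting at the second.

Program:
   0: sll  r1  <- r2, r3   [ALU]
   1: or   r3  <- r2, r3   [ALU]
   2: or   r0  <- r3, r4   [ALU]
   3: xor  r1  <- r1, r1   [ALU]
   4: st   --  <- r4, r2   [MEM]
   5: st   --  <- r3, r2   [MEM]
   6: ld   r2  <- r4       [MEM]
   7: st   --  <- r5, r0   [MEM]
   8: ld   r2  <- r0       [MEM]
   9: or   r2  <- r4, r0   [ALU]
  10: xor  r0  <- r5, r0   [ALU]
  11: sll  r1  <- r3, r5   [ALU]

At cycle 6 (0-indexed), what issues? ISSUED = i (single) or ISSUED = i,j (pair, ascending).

  cy0 -> i0+i1 (sll+or) dual
  cy1 -> i2+i3 (or+xor) dual
  cy2 -> i4 (st) no-port MEM/MEM
  cy3 -> i5 (st) no-port MEM/MEM
  cy4 -> i6 (ld) no-port MEM/MEM
  cy5 -> i7 (st) no-port MEM/MEM
  cy6 -> i8 (ld) WAW r2
  cy7 -> i9+i10 (or+xor) dual
  cy8 -> i11 (sll) tail

ISSUED = 8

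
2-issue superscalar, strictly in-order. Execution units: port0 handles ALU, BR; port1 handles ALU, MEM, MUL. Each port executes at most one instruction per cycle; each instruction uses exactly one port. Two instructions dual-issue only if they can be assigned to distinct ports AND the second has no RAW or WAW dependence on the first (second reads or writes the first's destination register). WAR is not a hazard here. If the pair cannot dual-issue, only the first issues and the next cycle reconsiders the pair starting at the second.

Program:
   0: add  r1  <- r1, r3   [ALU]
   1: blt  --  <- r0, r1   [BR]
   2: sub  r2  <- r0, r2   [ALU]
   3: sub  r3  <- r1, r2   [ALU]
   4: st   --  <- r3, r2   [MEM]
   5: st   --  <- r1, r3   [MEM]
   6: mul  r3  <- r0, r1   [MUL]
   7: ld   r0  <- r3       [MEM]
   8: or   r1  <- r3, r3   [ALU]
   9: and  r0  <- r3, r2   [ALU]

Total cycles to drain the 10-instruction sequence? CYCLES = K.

CYCLES = 8

c0: i0 add  RAW r1
c1: i1&i2 blt+sub  dual
c2: i3 sub  RAW r3
c3: i4 st  no-port MEM/MEM
c4: i5 st  no-port MEM/MUL
c5: i6 mul  no-port MUL/MEM
c6: i7&i8 ld+or  dual
c7: i9 and  tail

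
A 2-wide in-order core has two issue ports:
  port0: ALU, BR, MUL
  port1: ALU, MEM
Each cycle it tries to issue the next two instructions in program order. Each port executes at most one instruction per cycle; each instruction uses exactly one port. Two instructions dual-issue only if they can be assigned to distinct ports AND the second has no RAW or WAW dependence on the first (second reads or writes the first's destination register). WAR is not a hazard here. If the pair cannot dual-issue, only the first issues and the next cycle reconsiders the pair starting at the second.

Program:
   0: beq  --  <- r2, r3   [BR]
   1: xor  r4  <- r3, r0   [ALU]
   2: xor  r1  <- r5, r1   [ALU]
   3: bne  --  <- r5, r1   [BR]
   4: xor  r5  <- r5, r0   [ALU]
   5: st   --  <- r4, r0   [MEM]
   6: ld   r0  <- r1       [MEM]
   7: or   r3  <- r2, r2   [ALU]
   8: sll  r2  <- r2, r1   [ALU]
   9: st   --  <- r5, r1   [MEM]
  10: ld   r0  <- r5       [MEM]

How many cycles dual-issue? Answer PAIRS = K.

PAIRS = 4

c0: i0/i1 beq xor  pair
c1: i2 xor  RAW r1
c2: i3/i4 bne xor  pair
c3: i5 st  no-port MEM/MEM
c4: i6/i7 ld or  pair
c5: i8/i9 sll st  pair
c6: i10 ld  tail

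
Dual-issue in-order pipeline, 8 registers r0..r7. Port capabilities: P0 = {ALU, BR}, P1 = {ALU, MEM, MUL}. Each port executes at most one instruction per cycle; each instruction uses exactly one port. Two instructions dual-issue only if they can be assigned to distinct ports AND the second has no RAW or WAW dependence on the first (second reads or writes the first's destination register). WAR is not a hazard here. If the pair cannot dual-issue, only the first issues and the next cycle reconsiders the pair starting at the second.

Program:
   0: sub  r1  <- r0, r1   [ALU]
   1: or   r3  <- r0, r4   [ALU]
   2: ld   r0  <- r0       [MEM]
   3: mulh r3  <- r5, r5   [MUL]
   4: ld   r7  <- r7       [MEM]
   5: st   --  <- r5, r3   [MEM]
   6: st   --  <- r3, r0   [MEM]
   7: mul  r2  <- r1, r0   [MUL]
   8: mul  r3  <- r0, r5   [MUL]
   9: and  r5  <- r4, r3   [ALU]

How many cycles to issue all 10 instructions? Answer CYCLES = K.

CYCLES = 9

c0: i0&i1 sub.ALU+or.ALU  2-wide
c1: i2 ld.MEM  no-port MEM/MUL
c2: i3 mulh.MUL  no-port MUL/MEM
c3: i4 ld.MEM  no-port MEM/MEM
c4: i5 st.MEM  no-port MEM/MEM
c5: i6 st.MEM  no-port MEM/MUL
c6: i7 mul.MUL  no-port MUL/MUL
c7: i8 mul.MUL  RAW r3
c8: i9 and.ALU  tail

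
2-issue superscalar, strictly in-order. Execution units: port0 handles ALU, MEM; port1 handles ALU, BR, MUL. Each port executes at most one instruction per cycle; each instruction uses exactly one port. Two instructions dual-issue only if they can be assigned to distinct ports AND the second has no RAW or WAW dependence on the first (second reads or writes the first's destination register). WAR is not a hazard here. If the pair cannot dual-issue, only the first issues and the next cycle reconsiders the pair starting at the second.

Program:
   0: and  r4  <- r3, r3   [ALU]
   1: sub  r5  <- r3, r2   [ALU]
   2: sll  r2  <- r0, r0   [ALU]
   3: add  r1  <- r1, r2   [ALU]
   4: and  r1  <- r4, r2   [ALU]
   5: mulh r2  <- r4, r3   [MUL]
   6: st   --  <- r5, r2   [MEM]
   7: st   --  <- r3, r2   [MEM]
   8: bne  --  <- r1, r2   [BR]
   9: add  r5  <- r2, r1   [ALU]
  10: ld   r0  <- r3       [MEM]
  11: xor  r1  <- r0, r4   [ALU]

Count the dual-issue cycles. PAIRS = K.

0. and sub @i0/i1  | 2-wide
1. sll @i2  | RAW r2
2. add @i3  | WAW r1
3. and mulh @i4/i5  | 2-wide
4. st @i6  | no-port MEM/MEM
5. st bne @i7/i8  | 2-wide
6. add ld @i9/i10  | 2-wide
7. xor @i11  | tail

PAIRS = 4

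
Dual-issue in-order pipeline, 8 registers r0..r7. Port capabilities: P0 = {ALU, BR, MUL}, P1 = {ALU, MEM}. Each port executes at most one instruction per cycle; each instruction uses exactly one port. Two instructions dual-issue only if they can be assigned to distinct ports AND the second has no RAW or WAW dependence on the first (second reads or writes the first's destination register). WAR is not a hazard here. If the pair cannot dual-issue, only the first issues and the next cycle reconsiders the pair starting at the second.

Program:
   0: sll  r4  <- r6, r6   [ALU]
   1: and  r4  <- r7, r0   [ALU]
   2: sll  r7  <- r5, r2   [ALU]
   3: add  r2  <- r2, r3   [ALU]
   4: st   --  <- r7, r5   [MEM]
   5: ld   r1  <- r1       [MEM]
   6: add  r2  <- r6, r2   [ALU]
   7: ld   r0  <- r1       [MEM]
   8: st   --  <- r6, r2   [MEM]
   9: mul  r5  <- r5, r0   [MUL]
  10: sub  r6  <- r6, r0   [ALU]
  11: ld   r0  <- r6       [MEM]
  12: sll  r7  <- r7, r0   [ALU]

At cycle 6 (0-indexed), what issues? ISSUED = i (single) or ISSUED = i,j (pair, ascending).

ISSUED = 10

c0: i0 sll.ALU  WAW r4
c1: i1&i2 and.ALU sll.ALU  pair
c2: i3&i4 add.ALU st.MEM  pair
c3: i5&i6 ld.MEM add.ALU  pair
c4: i7 ld.MEM  no-port MEM/MEM
c5: i8&i9 st.MEM mul.MUL  pair
c6: i10 sub.ALU  RAW r6
c7: i11 ld.MEM  RAW r0
c8: i12 sll.ALU  tail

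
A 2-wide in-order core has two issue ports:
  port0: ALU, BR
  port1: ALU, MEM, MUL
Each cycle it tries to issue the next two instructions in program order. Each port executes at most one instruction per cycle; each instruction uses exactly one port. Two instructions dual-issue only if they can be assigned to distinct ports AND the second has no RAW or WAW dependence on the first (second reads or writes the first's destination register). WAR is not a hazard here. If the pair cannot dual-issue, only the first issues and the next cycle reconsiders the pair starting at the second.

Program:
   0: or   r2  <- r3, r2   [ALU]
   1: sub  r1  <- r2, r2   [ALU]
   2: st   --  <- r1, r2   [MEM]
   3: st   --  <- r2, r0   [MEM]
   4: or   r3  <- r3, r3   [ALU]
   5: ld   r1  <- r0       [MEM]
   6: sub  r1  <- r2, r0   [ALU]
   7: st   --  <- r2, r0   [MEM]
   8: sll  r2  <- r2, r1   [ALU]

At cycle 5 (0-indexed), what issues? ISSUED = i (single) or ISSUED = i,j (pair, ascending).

[0] i0  or  -- RAW r2
[1] i1  sub  -- RAW r1
[2] i2  st  -- no-port MEM/MEM
[3] i3+i4  st or  -- dual
[4] i5  ld  -- WAW r1
[5] i6+i7  sub st  -- dual
[6] i8  sll  -- tail

ISSUED = 6,7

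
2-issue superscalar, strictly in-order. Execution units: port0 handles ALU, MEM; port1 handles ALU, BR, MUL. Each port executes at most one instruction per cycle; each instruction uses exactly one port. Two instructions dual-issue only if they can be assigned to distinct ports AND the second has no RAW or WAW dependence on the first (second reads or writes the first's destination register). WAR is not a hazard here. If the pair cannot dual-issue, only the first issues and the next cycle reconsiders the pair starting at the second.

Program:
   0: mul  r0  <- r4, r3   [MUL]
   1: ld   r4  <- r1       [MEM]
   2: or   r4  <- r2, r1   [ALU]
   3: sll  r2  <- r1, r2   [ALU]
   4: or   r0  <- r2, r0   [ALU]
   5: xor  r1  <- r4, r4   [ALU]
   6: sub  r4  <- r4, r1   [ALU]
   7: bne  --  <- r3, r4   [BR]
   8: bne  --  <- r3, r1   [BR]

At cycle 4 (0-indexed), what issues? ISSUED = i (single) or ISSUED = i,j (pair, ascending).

c0: i0&i1 mul/ld  2-wide
c1: i2&i3 or/sll  2-wide
c2: i4&i5 or/xor  2-wide
c3: i6 sub  RAW r4
c4: i7 bne  no-port BR/BR
c5: i8 bne  tail

ISSUED = 7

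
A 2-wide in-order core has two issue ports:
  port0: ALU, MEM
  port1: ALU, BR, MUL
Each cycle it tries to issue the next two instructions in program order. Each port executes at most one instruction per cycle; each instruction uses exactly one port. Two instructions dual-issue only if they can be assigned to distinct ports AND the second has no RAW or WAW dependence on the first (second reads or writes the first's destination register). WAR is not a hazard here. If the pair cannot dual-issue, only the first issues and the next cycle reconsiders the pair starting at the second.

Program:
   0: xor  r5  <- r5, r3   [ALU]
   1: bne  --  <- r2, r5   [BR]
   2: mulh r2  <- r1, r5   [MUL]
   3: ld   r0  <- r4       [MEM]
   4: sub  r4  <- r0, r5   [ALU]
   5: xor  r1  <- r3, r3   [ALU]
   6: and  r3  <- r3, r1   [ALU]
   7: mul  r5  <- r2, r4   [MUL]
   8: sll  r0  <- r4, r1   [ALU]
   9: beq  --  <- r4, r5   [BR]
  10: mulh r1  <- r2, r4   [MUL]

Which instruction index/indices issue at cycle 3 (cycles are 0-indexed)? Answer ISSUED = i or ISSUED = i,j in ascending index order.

  cy0 -> i0 (xor.ALU) RAW r5
  cy1 -> i1 (bne.BR) no-port BR/MUL
  cy2 -> i2/i3 (mulh.MUL ld.MEM) 2-wide
  cy3 -> i4/i5 (sub.ALU xor.ALU) 2-wide
  cy4 -> i6/i7 (and.ALU mul.MUL) 2-wide
  cy5 -> i8/i9 (sll.ALU beq.BR) 2-wide
  cy6 -> i10 (mulh.MUL) tail

ISSUED = 4,5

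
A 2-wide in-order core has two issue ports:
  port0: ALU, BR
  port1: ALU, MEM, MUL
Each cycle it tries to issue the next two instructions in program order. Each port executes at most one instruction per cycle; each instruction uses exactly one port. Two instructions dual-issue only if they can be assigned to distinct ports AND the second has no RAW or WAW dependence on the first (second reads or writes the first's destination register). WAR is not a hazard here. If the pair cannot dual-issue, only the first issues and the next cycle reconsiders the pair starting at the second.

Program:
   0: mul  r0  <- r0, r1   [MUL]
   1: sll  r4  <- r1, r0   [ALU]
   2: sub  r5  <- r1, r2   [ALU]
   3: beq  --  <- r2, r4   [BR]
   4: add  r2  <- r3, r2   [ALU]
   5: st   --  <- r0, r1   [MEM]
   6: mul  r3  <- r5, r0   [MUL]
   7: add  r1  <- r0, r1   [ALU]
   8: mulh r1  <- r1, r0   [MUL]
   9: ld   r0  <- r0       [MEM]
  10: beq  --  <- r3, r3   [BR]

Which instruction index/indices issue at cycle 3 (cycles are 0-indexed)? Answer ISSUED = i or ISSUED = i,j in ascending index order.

c0: i0 mul.MUL  RAW r0
c1: i1&i2 sll.ALU+sub.ALU  pair
c2: i3&i4 beq.BR+add.ALU  pair
c3: i5 st.MEM  no-port MEM/MUL
c4: i6&i7 mul.MUL+add.ALU  pair
c5: i8 mulh.MUL  no-port MUL/MEM
c6: i9&i10 ld.MEM+beq.BR  pair

ISSUED = 5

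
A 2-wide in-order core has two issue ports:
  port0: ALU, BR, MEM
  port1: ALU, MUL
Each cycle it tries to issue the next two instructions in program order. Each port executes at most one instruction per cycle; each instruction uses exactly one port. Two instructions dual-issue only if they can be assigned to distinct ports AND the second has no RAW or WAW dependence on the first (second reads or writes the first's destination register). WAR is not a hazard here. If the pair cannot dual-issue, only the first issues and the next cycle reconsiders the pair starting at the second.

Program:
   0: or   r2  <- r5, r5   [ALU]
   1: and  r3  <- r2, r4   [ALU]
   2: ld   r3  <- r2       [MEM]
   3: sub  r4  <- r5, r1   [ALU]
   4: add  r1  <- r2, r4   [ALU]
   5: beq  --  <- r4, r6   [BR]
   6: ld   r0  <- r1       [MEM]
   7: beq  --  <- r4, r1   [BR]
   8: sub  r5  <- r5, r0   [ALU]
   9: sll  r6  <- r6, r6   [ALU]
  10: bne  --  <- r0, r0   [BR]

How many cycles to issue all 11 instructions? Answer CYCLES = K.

CYCLES = 7

#0 head=0: or i0 RAW r2
#1 head=1: and i1 WAW r3
#2 head=2: ld/sub i2&i3 2-wide
#3 head=4: add/beq i4&i5 2-wide
#4 head=6: ld i6 no-port MEM/BR
#5 head=7: beq/sub i7&i8 2-wide
#6 head=9: sll/bne i9&i10 2-wide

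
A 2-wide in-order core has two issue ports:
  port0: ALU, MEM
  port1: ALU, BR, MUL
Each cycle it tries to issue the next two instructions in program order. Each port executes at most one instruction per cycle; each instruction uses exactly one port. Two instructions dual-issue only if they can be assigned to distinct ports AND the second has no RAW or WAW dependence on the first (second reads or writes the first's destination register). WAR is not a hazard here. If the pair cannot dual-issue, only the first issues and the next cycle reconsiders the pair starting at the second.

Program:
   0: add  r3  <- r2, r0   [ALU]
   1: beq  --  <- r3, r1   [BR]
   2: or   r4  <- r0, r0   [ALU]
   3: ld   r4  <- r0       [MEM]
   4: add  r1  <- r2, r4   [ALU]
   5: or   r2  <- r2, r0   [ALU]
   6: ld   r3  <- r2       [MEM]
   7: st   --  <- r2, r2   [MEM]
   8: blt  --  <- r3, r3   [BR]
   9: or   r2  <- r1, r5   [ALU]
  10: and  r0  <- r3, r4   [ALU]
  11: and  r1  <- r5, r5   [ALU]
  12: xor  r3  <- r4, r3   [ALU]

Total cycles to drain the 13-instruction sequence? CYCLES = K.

CYCLES = 8

  cy0 -> i0 (add.ALU) RAW r3
  cy1 -> i1,i2 (beq.BR or.ALU) 2-wide
  cy2 -> i3 (ld.MEM) RAW r4
  cy3 -> i4,i5 (add.ALU or.ALU) 2-wide
  cy4 -> i6 (ld.MEM) no-port MEM/MEM
  cy5 -> i7,i8 (st.MEM blt.BR) 2-wide
  cy6 -> i9,i10 (or.ALU and.ALU) 2-wide
  cy7 -> i11,i12 (and.ALU xor.ALU) 2-wide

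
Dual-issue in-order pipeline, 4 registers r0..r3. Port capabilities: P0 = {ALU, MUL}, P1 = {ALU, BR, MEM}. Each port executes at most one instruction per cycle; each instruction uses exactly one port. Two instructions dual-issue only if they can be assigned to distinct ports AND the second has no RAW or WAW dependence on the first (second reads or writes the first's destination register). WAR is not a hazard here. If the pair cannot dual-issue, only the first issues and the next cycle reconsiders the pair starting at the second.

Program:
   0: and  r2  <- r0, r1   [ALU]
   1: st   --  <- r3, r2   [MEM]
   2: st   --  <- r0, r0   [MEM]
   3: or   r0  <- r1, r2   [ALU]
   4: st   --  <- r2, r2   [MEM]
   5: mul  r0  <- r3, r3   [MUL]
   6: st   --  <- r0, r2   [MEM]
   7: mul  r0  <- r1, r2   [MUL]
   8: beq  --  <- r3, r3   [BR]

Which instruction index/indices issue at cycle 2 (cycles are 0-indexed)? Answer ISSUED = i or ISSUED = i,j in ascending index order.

  cy0 -> i0 (and) RAW r2
  cy1 -> i1 (st) no-port MEM/MEM
  cy2 -> i2+i3 (st;or) dual
  cy3 -> i4+i5 (st;mul) dual
  cy4 -> i6+i7 (st;mul) dual
  cy5 -> i8 (beq) tail

ISSUED = 2,3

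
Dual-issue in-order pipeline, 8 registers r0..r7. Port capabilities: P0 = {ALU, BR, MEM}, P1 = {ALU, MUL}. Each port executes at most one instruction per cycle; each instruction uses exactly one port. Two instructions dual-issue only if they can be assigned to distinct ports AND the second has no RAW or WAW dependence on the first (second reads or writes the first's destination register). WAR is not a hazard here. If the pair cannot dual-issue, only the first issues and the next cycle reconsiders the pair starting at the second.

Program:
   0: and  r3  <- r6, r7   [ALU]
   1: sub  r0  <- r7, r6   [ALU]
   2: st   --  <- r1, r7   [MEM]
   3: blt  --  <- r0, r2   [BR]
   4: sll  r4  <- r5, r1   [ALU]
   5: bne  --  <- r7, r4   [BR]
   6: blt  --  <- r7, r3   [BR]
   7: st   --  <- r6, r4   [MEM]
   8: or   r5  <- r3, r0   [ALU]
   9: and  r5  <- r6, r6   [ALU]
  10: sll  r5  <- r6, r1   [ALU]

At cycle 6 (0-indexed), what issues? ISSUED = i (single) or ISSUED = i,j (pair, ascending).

#0 head=0: and;sub i0,i1 pair
#1 head=2: st i2 no-port MEM/BR
#2 head=3: blt;sll i3,i4 pair
#3 head=5: bne i5 no-port BR/BR
#4 head=6: blt i6 no-port BR/MEM
#5 head=7: st;or i7,i8 pair
#6 head=9: and i9 WAW r5
#7 head=10: sll i10 tail

ISSUED = 9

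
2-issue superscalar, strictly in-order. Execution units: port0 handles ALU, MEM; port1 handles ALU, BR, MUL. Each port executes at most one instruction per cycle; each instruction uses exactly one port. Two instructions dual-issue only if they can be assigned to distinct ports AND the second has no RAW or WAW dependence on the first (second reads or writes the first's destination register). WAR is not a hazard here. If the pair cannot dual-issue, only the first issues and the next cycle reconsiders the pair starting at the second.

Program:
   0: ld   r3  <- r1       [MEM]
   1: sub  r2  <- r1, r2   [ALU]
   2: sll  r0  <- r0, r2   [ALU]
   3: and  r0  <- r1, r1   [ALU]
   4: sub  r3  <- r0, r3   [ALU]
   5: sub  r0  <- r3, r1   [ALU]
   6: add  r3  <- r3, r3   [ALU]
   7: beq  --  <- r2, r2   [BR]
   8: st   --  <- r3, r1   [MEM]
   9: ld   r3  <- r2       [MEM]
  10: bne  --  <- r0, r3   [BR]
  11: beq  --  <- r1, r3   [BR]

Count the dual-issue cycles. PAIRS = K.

c0: i0&i1 ld/sub  dual
c1: i2 sll  WAW r0
c2: i3 and  RAW r0
c3: i4 sub  RAW r3
c4: i5&i6 sub/add  dual
c5: i7&i8 beq/st  dual
c6: i9 ld  RAW r3
c7: i10 bne  no-port BR/BR
c8: i11 beq  tail

PAIRS = 3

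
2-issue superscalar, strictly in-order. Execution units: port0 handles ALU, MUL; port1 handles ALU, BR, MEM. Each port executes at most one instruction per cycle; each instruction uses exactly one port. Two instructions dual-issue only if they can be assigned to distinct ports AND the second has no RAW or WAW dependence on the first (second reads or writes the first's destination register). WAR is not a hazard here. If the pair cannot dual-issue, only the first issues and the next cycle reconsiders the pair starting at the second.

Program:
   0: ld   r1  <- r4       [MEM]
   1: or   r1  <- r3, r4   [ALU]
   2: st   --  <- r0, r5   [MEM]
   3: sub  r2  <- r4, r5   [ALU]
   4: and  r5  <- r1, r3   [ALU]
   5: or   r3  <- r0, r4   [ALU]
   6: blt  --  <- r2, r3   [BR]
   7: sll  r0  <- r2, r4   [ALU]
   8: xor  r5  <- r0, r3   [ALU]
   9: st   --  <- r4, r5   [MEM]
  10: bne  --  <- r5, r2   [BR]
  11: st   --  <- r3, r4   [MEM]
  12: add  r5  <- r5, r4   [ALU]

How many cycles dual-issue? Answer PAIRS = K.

[0] i0  ld.MEM  -- WAW r1
[1] i1&i2  or.ALU+st.MEM  -- 2-wide
[2] i3&i4  sub.ALU+and.ALU  -- 2-wide
[3] i5  or.ALU  -- RAW r3
[4] i6&i7  blt.BR+sll.ALU  -- 2-wide
[5] i8  xor.ALU  -- RAW r5
[6] i9  st.MEM  -- no-port MEM/BR
[7] i10  bne.BR  -- no-port BR/MEM
[8] i11&i12  st.MEM+add.ALU  -- 2-wide

PAIRS = 4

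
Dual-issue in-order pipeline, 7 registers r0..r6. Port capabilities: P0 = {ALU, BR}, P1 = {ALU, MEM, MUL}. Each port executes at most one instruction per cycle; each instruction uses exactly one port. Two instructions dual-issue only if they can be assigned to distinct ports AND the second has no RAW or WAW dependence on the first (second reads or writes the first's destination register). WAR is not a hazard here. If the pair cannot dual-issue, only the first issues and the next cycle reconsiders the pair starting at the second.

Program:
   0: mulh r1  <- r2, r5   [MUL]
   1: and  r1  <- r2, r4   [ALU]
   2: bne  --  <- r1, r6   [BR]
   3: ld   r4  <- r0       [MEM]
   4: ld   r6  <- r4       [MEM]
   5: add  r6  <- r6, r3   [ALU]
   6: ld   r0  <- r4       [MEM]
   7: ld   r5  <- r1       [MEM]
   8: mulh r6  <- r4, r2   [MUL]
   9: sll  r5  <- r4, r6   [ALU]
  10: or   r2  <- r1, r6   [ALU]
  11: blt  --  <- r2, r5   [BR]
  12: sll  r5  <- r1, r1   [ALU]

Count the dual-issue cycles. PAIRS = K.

PAIRS = 4

0. mulh.MUL @i0  | WAW r1
1. and.ALU @i1  | RAW r1
2. bne.BR;ld.MEM @i2+i3  | dual
3. ld.MEM @i4  | RAW+WAW r6
4. add.ALU;ld.MEM @i5+i6  | dual
5. ld.MEM @i7  | no-port MEM/MUL
6. mulh.MUL @i8  | RAW r6
7. sll.ALU;or.ALU @i9+i10  | dual
8. blt.BR;sll.ALU @i11+i12  | dual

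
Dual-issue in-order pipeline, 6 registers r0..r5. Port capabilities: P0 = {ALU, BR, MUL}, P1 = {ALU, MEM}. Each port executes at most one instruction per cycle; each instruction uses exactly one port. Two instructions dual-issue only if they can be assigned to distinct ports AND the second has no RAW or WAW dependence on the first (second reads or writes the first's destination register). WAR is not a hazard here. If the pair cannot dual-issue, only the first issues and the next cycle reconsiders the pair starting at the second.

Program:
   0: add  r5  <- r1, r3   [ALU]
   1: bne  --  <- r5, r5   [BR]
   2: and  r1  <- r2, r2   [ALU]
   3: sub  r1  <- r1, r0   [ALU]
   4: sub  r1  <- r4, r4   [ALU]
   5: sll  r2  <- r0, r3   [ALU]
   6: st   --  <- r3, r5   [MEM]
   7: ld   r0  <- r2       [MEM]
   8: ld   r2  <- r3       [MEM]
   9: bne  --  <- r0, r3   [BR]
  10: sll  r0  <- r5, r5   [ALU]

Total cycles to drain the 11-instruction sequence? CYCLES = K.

CYCLES = 8

0. add.ALU @i0  | RAW r5
1. bne.BR+and.ALU @i1+i2  | 2-wide
2. sub.ALU @i3  | WAW r1
3. sub.ALU+sll.ALU @i4+i5  | 2-wide
4. st.MEM @i6  | no-port MEM/MEM
5. ld.MEM @i7  | no-port MEM/MEM
6. ld.MEM+bne.BR @i8+i9  | 2-wide
7. sll.ALU @i10  | tail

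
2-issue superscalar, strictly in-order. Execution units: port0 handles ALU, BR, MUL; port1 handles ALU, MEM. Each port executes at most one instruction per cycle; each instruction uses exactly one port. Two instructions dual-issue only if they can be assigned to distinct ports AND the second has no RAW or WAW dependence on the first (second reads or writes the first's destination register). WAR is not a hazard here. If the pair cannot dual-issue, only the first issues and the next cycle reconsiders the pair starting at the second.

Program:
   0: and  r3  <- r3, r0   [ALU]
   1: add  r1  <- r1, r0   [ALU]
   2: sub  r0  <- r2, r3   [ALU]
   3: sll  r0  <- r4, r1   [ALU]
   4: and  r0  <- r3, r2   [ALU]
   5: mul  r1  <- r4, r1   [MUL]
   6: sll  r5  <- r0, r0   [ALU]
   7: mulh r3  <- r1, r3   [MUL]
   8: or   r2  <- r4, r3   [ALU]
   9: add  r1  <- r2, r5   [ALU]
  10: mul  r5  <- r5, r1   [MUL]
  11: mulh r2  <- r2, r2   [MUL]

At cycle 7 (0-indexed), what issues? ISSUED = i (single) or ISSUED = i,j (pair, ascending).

c0: i0,i1 and add  pair
c1: i2 sub  WAW r0
c2: i3 sll  WAW r0
c3: i4,i5 and mul  pair
c4: i6,i7 sll mulh  pair
c5: i8 or  RAW r2
c6: i9 add  RAW r1
c7: i10 mul  no-port MUL/MUL
c8: i11 mulh  tail

ISSUED = 10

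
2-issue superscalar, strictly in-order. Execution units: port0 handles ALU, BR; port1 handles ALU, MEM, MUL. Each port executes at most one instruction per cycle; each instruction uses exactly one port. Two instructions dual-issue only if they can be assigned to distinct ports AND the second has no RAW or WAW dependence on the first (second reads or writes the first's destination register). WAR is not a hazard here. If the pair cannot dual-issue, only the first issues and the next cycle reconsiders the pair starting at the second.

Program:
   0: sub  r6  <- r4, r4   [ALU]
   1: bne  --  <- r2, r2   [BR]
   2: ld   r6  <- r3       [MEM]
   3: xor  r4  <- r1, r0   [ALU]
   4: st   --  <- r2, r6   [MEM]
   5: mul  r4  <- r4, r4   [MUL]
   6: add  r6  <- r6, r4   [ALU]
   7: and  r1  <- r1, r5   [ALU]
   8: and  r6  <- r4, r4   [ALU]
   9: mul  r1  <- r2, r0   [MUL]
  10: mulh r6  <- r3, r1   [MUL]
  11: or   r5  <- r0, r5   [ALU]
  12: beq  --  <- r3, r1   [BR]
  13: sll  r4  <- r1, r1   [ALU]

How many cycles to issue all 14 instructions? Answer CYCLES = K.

[0] i0/i1  sub;bne  -- 2-wide
[1] i2/i3  ld;xor  -- 2-wide
[2] i4  st  -- no-port MEM/MUL
[3] i5  mul  -- RAW r4
[4] i6/i7  add;and  -- 2-wide
[5] i8/i9  and;mul  -- 2-wide
[6] i10/i11  mulh;or  -- 2-wide
[7] i12/i13  beq;sll  -- 2-wide

CYCLES = 8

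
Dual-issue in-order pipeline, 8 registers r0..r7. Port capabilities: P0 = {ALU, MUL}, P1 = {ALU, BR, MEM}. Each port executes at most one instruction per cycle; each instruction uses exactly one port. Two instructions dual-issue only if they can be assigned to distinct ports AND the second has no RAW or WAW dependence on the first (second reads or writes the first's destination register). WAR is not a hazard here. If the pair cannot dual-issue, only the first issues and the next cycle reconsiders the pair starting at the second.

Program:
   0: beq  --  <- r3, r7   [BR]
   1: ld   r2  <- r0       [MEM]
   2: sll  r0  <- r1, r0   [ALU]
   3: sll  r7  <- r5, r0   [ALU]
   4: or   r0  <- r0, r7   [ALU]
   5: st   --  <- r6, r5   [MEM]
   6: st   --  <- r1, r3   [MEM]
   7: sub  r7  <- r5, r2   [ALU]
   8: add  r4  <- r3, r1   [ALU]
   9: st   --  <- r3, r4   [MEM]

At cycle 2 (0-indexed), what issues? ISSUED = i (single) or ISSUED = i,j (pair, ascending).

t=0 i0:beq.BR ; no-port BR/MEM
t=1 i1/i2:ld.MEM;sll.ALU ; dual
t=2 i3:sll.ALU ; RAW r7
t=3 i4/i5:or.ALU;st.MEM ; dual
t=4 i6/i7:st.MEM;sub.ALU ; dual
t=5 i8:add.ALU ; RAW r4
t=6 i9:st.MEM ; tail

ISSUED = 3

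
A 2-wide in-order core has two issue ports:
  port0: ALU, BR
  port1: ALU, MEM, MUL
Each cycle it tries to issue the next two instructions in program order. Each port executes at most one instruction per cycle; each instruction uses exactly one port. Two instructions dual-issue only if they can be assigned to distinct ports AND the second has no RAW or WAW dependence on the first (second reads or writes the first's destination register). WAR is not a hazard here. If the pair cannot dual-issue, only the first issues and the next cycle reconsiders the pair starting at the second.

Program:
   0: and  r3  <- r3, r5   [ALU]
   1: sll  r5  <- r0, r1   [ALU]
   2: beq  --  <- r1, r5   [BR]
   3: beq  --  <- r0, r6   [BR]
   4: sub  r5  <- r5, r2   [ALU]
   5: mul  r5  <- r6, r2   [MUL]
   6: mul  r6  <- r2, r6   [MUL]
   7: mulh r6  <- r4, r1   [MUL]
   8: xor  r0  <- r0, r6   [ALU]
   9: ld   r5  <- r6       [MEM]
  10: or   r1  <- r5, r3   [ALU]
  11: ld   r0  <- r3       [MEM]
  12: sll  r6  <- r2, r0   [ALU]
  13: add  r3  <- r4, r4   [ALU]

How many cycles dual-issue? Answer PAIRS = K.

PAIRS = 5

0. and.ALU sll.ALU @i0,i1  | pair
1. beq.BR @i2  | no-port BR/BR
2. beq.BR sub.ALU @i3,i4  | pair
3. mul.MUL @i5  | no-port MUL/MUL
4. mul.MUL @i6  | no-port MUL/MUL
5. mulh.MUL @i7  | RAW r6
6. xor.ALU ld.MEM @i8,i9  | pair
7. or.ALU ld.MEM @i10,i11  | pair
8. sll.ALU add.ALU @i12,i13  | pair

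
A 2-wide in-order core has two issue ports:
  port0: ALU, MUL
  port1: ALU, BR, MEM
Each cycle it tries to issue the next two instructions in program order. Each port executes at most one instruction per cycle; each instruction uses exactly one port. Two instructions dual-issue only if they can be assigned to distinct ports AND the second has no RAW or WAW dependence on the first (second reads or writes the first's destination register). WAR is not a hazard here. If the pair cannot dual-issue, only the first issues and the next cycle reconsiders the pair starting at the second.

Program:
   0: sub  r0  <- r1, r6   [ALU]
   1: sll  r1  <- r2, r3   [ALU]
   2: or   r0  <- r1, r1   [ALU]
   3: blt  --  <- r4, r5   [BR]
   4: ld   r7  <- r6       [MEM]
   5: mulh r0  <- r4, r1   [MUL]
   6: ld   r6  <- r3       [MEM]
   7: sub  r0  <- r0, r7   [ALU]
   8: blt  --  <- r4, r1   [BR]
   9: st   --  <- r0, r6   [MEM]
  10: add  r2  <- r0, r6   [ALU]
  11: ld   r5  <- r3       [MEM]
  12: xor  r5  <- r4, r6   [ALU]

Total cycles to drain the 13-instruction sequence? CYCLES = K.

#0 head=0: sub+sll i0,i1 2-wide
#1 head=2: or+blt i2,i3 2-wide
#2 head=4: ld+mulh i4,i5 2-wide
#3 head=6: ld+sub i6,i7 2-wide
#4 head=8: blt i8 no-port BR/MEM
#5 head=9: st+add i9,i10 2-wide
#6 head=11: ld i11 WAW r5
#7 head=12: xor i12 tail

CYCLES = 8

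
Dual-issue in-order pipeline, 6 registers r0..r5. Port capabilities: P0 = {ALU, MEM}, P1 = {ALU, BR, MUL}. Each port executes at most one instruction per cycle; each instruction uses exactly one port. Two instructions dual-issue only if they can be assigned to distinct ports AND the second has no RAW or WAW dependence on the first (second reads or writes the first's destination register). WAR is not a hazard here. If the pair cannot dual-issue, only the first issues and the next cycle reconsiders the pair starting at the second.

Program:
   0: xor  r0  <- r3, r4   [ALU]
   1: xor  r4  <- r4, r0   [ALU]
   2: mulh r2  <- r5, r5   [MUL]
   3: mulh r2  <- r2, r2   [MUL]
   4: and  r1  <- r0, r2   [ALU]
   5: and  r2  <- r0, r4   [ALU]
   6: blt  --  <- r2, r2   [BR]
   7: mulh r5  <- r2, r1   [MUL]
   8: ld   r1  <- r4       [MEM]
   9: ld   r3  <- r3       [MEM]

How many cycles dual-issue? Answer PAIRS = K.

PAIRS = 3

#0 head=0: xor.ALU i0 RAW r0
#1 head=1: xor.ALU/mulh.MUL i1/i2 pair
#2 head=3: mulh.MUL i3 RAW r2
#3 head=4: and.ALU/and.ALU i4/i5 pair
#4 head=6: blt.BR i6 no-port BR/MUL
#5 head=7: mulh.MUL/ld.MEM i7/i8 pair
#6 head=9: ld.MEM i9 tail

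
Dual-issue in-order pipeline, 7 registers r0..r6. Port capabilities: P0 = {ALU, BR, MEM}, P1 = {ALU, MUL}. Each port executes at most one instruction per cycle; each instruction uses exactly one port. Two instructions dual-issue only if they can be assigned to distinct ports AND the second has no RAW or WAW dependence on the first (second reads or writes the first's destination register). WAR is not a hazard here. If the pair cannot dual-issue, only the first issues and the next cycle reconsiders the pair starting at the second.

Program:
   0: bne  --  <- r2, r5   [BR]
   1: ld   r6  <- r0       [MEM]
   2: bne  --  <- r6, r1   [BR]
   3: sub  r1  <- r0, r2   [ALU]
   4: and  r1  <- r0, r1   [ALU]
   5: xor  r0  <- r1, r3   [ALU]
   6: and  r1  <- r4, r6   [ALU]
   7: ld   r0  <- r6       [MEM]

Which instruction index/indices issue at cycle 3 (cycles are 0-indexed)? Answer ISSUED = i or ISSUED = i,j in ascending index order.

ISSUED = 4

t=0 i0:bne ; no-port BR/MEM
t=1 i1:ld ; no-port MEM/BR
t=2 i2&i3:bne+sub ; 2-wide
t=3 i4:and ; RAW r1
t=4 i5&i6:xor+and ; 2-wide
t=5 i7:ld ; tail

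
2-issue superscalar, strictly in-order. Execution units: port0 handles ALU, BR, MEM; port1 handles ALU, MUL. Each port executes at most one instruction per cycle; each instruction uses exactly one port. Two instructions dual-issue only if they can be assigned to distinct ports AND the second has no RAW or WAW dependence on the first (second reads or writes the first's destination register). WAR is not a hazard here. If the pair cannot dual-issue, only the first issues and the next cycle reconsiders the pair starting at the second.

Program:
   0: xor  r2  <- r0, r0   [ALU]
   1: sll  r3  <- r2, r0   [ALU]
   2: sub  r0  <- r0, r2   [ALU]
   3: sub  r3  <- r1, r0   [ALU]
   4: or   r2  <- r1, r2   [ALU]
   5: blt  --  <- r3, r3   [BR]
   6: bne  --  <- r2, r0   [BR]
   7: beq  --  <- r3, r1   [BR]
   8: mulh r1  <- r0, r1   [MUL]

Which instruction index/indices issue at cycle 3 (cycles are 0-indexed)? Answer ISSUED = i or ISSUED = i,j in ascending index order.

0. xor @i0  | RAW r2
1. sll+sub @i1,i2  | pair
2. sub+or @i3,i4  | pair
3. blt @i5  | no-port BR/BR
4. bne @i6  | no-port BR/BR
5. beq+mulh @i7,i8  | pair

ISSUED = 5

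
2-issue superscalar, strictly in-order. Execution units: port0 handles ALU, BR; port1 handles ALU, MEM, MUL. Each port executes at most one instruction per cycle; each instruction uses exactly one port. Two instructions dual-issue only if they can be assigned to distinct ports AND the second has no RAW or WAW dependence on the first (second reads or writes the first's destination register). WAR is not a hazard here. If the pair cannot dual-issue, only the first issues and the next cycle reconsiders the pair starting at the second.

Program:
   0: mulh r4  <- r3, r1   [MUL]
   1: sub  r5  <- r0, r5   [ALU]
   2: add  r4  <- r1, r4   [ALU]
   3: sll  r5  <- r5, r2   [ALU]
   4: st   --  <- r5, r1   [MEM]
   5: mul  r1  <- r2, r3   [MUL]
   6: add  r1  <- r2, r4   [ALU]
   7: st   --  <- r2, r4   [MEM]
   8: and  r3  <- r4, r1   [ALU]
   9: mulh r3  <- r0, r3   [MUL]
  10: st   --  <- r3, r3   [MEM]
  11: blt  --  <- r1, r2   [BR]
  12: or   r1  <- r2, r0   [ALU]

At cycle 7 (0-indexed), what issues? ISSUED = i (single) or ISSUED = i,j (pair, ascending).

ISSUED = 10,11

0. mulh.MUL+sub.ALU @i0+i1  | pair
1. add.ALU+sll.ALU @i2+i3  | pair
2. st.MEM @i4  | no-port MEM/MUL
3. mul.MUL @i5  | WAW r1
4. add.ALU+st.MEM @i6+i7  | pair
5. and.ALU @i8  | RAW+WAW r3
6. mulh.MUL @i9  | no-port MUL/MEM
7. st.MEM+blt.BR @i10+i11  | pair
8. or.ALU @i12  | tail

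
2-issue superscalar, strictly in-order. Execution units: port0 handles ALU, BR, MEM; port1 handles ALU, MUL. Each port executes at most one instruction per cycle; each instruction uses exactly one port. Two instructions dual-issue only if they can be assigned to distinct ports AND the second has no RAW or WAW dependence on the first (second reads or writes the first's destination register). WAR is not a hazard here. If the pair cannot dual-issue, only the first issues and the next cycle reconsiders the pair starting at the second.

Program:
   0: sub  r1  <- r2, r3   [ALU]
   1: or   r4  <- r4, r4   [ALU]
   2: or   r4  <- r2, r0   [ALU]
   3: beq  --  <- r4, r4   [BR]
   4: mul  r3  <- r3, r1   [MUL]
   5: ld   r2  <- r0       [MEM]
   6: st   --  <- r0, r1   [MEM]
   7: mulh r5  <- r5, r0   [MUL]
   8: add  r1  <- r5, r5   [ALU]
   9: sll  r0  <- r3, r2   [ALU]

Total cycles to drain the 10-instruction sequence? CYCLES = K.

c0: i0,i1 sub;or  2-wide
c1: i2 or  RAW r4
c2: i3,i4 beq;mul  2-wide
c3: i5 ld  no-port MEM/MEM
c4: i6,i7 st;mulh  2-wide
c5: i8,i9 add;sll  2-wide

CYCLES = 6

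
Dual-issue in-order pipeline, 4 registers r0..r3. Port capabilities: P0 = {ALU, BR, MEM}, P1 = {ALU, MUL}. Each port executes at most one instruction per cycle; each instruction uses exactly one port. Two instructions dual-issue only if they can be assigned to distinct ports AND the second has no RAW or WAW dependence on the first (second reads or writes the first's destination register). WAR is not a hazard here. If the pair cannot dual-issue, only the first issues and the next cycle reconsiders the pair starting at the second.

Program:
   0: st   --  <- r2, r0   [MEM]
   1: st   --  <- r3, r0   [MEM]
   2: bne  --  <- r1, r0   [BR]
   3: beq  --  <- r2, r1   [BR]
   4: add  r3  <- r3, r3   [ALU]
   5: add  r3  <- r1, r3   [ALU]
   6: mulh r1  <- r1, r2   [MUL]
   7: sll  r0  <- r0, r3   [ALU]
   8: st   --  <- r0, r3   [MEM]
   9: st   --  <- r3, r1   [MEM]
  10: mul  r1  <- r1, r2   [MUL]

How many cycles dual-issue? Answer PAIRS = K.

PAIRS = 3

c0: i0 st  no-port MEM/MEM
c1: i1 st  no-port MEM/BR
c2: i2 bne  no-port BR/BR
c3: i3/i4 beq add  pair
c4: i5/i6 add mulh  pair
c5: i7 sll  RAW r0
c6: i8 st  no-port MEM/MEM
c7: i9/i10 st mul  pair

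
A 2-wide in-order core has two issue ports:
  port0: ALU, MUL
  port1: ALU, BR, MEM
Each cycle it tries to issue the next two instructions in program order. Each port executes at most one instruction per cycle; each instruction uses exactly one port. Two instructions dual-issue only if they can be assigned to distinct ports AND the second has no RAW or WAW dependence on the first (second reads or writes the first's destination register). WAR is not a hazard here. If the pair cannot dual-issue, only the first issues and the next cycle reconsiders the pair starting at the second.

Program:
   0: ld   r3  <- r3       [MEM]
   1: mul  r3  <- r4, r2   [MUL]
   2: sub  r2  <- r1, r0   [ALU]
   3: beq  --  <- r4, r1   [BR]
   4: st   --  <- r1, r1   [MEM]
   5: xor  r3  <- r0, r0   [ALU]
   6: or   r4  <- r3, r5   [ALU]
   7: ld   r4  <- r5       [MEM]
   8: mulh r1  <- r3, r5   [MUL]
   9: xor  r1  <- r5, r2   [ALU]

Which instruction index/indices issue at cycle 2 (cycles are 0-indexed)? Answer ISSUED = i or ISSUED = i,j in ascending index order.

t=0 i0:ld ; WAW r3
t=1 i1+i2:mul sub ; dual
t=2 i3:beq ; no-port BR/MEM
t=3 i4+i5:st xor ; dual
t=4 i6:or ; WAW r4
t=5 i7+i8:ld mulh ; dual
t=6 i9:xor ; tail

ISSUED = 3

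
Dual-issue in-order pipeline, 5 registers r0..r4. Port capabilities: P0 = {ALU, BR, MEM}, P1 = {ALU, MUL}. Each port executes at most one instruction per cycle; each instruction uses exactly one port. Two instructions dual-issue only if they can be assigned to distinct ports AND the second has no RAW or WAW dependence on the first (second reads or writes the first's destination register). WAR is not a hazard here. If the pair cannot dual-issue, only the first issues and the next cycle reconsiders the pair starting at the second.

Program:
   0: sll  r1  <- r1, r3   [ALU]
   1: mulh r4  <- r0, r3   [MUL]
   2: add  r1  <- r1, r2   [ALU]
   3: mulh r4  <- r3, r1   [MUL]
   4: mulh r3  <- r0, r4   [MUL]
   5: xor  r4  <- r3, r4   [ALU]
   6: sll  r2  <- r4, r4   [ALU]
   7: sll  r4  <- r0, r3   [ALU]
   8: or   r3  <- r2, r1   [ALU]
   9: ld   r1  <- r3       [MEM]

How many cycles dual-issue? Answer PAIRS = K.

[0] i0,i1  sll/mulh  -- pair
[1] i2  add  -- RAW r1
[2] i3  mulh  -- no-port MUL/MUL
[3] i4  mulh  -- RAW r3
[4] i5  xor  -- RAW r4
[5] i6,i7  sll/sll  -- pair
[6] i8  or  -- RAW r3
[7] i9  ld  -- tail

PAIRS = 2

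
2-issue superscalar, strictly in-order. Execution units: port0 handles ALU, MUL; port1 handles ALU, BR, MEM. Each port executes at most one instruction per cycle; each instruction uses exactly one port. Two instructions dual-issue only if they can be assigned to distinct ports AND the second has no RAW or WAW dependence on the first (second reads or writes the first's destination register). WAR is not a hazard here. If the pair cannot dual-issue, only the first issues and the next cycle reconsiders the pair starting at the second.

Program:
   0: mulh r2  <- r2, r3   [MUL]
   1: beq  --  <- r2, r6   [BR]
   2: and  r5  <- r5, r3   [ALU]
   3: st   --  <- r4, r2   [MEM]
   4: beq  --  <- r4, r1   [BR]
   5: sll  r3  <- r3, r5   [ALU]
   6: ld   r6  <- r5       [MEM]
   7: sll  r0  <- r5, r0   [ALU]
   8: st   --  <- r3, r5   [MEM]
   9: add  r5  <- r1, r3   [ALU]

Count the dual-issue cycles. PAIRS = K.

0. mulh.MUL @i0  | RAW r2
1. beq.BR/and.ALU @i1&i2  | pair
2. st.MEM @i3  | no-port MEM/BR
3. beq.BR/sll.ALU @i4&i5  | pair
4. ld.MEM/sll.ALU @i6&i7  | pair
5. st.MEM/add.ALU @i8&i9  | pair

PAIRS = 4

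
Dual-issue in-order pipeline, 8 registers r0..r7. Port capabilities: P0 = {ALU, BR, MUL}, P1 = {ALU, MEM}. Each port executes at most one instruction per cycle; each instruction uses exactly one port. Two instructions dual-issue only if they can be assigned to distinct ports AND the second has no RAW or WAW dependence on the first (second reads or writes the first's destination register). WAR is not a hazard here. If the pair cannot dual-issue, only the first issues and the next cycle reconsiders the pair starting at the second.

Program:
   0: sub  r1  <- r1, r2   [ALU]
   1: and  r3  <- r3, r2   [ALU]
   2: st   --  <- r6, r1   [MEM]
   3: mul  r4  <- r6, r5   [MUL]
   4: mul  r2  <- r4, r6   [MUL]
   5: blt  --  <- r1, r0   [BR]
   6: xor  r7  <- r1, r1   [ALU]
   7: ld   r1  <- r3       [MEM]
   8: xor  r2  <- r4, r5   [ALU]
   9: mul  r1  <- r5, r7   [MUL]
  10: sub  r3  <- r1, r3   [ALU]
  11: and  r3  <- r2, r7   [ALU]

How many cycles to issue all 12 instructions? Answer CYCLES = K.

t=0 i0&i1:sub.ALU;and.ALU ; pair
t=1 i2&i3:st.MEM;mul.MUL ; pair
t=2 i4:mul.MUL ; no-port MUL/BR
t=3 i5&i6:blt.BR;xor.ALU ; pair
t=4 i7&i8:ld.MEM;xor.ALU ; pair
t=5 i9:mul.MUL ; RAW r1
t=6 i10:sub.ALU ; WAW r3
t=7 i11:and.ALU ; tail

CYCLES = 8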